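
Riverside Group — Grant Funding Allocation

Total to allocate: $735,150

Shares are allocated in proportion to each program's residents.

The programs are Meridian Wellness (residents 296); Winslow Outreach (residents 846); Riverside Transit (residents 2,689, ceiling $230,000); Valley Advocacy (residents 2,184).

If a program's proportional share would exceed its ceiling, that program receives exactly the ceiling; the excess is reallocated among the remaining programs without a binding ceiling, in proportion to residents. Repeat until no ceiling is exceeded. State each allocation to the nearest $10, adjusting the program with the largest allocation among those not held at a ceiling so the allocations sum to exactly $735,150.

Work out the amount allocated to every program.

Meridian Wellness: $44,960; Winslow Outreach: $128,490; Riverside Transit: $230,000; Valley Advocacy: $331,700

Total residents = 6,015.
Proportional shares (ignoring caps): Meridian Wellness 36,176.96; Winslow Outreach 103,397.66; Riverside Transit 328,648.10; Valley Advocacy 266,927.28.
Cap binds for Riverside Transit ($230,000); remaining pool $505,150 reallocated over remaining residents 3,326.
Shares after redistribution: Meridian Wellness 44,956.22 → $44,960; Winslow Outreach 128,489.75 → $128,490; Valley Advocacy 331,704.03 → $331,700.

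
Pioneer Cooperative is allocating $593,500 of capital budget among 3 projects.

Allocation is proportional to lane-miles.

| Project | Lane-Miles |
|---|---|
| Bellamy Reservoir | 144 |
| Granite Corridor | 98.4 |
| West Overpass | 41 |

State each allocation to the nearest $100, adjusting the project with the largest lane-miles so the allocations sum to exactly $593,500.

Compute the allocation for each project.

Lane-miles total: 283.4.
Unrounded shares: Bellamy Reservoir 144/283.4 × $593,500 = 301,566.69; Granite Corridor 98.4/283.4 × $593,500 = 206,070.57; West Overpass 41/283.4 × $593,500 = 85,862.74.
At nearest $100: Bellamy Reservoir $301,600; Granite Corridor $206,100; West Overpass $85,900. Sum = $593,600.
Difference $593,500 − $593,600 = −$100 applied to largest lane-miles (Bellamy Reservoir): Bellamy Reservoir becomes $301,500.

Bellamy Reservoir: $301,500; Granite Corridor: $206,100; West Overpass: $85,900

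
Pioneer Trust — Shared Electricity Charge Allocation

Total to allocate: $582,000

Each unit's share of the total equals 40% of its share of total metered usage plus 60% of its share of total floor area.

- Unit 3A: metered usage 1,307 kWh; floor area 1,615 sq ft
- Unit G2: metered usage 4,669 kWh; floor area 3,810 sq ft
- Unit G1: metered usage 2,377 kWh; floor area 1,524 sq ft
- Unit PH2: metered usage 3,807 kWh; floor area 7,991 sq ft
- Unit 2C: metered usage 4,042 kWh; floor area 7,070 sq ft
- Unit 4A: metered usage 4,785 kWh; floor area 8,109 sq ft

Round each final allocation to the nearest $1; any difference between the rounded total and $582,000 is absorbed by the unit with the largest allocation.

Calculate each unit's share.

Unit 3A: $33,222 | Unit G2: $95,964 | Unit G1: $44,036 | Unit PH2: $134,877 | Unit 2C: $126,806 | Unit 4A: $147,095

Totals — metered usage 20,987, floor area 30,119.
Composite weights (40% metered usage + 60% floor area): Unit 3A 0.0571; Unit G2 0.1649; Unit G1 0.0757; Unit PH2 0.2317; Unit 2C 0.2179; Unit 4A 0.2527.
Proportional shares: Unit 3A 33,222.33; Unit G2 95,964.44; Unit G1 44,036.34; Unit PH2 134,877.19; Unit 2C 126,805.87; Unit 4A 147,093.83.
At nearest $1: Unit 3A $33,222; Unit G2 $95,964; Unit G1 $44,036; Unit PH2 $134,877; Unit 2C $126,806; Unit 4A $147,094. Sum = $581,999.
Difference $582,000 − $581,999 = +$1 applied to largest allocation (Unit 4A): Unit 4A becomes $147,095.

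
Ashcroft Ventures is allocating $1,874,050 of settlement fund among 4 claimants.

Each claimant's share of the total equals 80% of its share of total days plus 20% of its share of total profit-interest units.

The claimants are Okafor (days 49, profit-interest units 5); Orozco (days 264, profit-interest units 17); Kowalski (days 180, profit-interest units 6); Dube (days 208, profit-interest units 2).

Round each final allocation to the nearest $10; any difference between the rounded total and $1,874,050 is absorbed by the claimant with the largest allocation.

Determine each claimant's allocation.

Okafor: $167,270 | Orozco: $777,010 | Kowalski: $459,930 | Dube: $469,840

Totals — days 701, profit-interest units 30.
Combined weights (80% days + 20% profit-interest units): Okafor 0.0893; Orozco 0.4146; Kowalski 0.2454; Dube 0.2507.
Unrounded shares: Okafor 167,265.42; Orozco 777,013.39; Kowalski 459,930.90; Dube 469,840.29.
After rounding ($10): Okafor $167,270; Orozco $777,010; Kowalski $459,930; Dube $469,840. Sum = $1,874,050.
Sum already equals the total — no adjustment.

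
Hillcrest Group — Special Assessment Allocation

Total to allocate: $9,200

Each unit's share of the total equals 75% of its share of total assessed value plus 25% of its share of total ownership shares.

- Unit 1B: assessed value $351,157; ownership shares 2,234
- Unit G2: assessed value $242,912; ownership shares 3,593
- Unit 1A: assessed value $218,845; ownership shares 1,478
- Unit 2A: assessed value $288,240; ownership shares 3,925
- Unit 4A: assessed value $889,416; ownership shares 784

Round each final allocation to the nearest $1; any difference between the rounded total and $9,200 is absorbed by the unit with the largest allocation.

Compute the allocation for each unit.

Assessed value total 1,990,570; ownership shares total 12,014.
Blended shares (75% assessed value + 25% ownership shares): Unit 1B 0.1788; Unit G2 0.1663; Unit 1A 0.1132; Unit 2A 0.1903; Unit 4A 0.3514.
Raw shares: Unit 1B 1,644.92; Unit G2 1,529.87; Unit 1A 1,041.55; Unit 2A 1,750.55; Unit 4A 3,233.11.
After rounding ($1): Unit 1B $1,645; Unit G2 $1,530; Unit 1A $1,042; Unit 2A $1,751; Unit 4A $3,233. Sum = $9,201.
Difference $9,200 − $9,201 = −$1 applied to largest allocation (Unit 4A): Unit 4A becomes $3,232.

Unit 1B: $1,645 | Unit G2: $1,530 | Unit 1A: $1,042 | Unit 2A: $1,751 | Unit 4A: $3,232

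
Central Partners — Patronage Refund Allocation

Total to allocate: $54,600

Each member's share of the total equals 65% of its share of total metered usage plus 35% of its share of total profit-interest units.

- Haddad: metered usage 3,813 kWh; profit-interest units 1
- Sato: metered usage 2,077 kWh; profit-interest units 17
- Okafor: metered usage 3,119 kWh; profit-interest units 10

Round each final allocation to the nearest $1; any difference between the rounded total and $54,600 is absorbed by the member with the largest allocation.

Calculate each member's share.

Haddad: $15,703 · Sato: $19,785 · Okafor: $19,112

Metered usage total 9,009; profit-interest units total 28.
Composite weights (65% metered usage + 35% profit-interest units): Haddad 0.2876; Sato 0.3624; Okafor 0.3500.
Raw shares: Haddad 15,703.41; Sato 19,784.62; Okafor 19,111.97.
After rounding ($1): Haddad $15,703; Sato $19,785; Okafor $19,112. Sum = $54,600.
Rounded total matches; no reconciliation needed.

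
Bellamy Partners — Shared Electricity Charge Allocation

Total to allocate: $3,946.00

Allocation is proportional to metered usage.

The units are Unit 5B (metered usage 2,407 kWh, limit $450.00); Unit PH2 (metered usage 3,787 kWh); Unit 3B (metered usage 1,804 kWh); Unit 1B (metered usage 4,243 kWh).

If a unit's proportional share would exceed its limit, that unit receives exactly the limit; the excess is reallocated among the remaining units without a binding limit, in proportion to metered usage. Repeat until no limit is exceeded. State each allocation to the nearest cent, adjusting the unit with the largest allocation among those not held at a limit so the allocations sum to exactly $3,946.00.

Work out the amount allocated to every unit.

Unit 5B: $450.00 · Unit PH2: $1,346.28 · Unit 3B: $641.32 · Unit 1B: $1,508.40

Metered usage total: 12,241.
Pro-rata shares before constraints: Unit 5B 775.9188; Unit PH2 1,220.7746; Unit 3B 581.5361; Unit 1B 1,367.7704.
Cap binds for Unit 5B ($450.00); balance $3,496.00 reallocated over remaining metered usage 9,834.
Shares after redistribution: Unit PH2 1,346.2835 → $1,346.28; Unit 3B 641.3244 → $641.32; Unit 1B 1,508.3921 → $1,508.39.
Rounding difference +$0.01 applied to Unit 1B → $1,508.40.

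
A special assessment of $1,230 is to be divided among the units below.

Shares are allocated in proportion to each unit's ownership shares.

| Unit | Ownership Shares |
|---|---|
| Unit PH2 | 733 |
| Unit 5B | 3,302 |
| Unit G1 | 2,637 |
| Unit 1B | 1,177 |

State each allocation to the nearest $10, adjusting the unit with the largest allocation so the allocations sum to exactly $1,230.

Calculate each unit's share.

Total ownership shares = 7,849.
Proportional shares: Unit PH2 733/7,849 × $1,230 = 114.87; Unit 5B 3,302/7,849 × $1,230 = 517.45; Unit G1 2,637/7,849 × $1,230 = 413.24; Unit 1B 1,177/7,849 × $1,230 = 184.45.
At nearest $10: Unit PH2 $110; Unit 5B $520; Unit G1 $410; Unit 1B $180. Sum = $1,220.
Difference $1,230 − $1,220 = +$10 applied to largest allocation (Unit 5B): Unit 5B becomes $530.

Unit PH2: $110 · Unit 5B: $530 · Unit G1: $410 · Unit 1B: $180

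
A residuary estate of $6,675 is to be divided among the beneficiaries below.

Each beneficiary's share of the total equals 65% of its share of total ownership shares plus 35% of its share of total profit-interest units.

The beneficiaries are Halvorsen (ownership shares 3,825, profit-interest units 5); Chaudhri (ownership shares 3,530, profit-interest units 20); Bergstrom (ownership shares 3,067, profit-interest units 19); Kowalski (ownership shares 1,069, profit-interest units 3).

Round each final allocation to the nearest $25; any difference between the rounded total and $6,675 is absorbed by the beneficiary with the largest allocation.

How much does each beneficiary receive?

Totals — ownership shares 11,491, profit-interest units 47.
Composite weights (65% ownership shares + 35% profit-interest units): Halvorsen 0.2536; Chaudhri 0.3486; Bergstrom 0.3150; Kowalski 0.0828.
Pro-rata amounts: Halvorsen 1,692.77; Chaudhri 2,327.00; Bergstrom 2,102.47; Kowalski 552.75.
After rounding ($25): Halvorsen $1,700; Chaudhri $2,325; Bergstrom $2,100; Kowalski $550. Sum = $6,675.
Sum already equals the total — no adjustment.

Halvorsen: $1,700; Chaudhri: $2,325; Bergstrom: $2,100; Kowalski: $550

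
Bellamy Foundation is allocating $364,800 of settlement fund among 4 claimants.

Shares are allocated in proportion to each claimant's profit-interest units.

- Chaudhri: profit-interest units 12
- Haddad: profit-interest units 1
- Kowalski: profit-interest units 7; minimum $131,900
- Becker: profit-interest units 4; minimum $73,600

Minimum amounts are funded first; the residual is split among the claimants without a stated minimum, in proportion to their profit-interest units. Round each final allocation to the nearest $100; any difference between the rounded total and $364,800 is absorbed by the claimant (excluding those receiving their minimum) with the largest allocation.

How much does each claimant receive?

Fund the minimums — Kowalski $131,900; Becker $73,600. Balance $159,300.
Balance split over remaining profit-interest units 13: Chaudhri 147,046.15 → $147,000; Haddad 12,253.85 → $12,300.

Chaudhri: $147,000; Haddad: $12,300; Kowalski: $131,900; Becker: $73,600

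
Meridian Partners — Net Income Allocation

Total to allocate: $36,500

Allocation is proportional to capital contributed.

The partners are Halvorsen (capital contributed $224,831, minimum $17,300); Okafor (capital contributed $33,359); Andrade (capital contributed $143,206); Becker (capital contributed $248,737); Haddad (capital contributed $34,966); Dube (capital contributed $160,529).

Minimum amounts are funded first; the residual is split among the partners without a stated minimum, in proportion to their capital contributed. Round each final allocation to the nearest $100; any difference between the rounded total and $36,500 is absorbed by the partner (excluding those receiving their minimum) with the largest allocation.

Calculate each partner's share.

Minimums first: Halvorsen $17,300. Remaining pool $19,200.
Remaining pool split over remaining capital contributed 620,797: Okafor 1,031.73 → $1,000; Andrade 4,429.07 → $4,400; Becker 7,692.93 → $7,700; Haddad 1,081.43 → $1,100; Dube 4,964.84 → $5,000.

Halvorsen: $17,300 | Okafor: $1,000 | Andrade: $4,400 | Becker: $7,700 | Haddad: $1,100 | Dube: $5,000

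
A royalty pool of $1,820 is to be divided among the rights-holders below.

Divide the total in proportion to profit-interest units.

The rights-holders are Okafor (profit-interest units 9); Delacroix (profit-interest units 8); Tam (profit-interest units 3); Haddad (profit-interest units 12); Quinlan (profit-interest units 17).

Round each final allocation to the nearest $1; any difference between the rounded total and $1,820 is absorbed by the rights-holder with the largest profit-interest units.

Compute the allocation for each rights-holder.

Okafor: $334 | Delacroix: $297 | Tam: $111 | Haddad: $446 | Quinlan: $632

Profit-interest units total: 49.
Raw shares: Okafor 9/49 × $1,820 = 334.29; Delacroix 8/49 × $1,820 = 297.14; Tam 3/49 × $1,820 = 111.43; Haddad 12/49 × $1,820 = 445.71; Quinlan 17/49 × $1,820 = 631.43.
After rounding ($1): Okafor $334; Delacroix $297; Tam $111; Haddad $446; Quinlan $631. Sum = $1,819.
Difference $1,820 − $1,819 = +$1 applied to largest profit-interest units (Quinlan): Quinlan becomes $632.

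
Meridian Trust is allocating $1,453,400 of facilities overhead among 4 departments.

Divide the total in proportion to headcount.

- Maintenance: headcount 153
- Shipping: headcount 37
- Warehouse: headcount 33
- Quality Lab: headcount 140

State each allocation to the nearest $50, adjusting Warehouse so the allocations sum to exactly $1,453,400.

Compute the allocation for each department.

Maintenance: $612,600; Shipping: $148,150; Warehouse: $132,100; Quality Lab: $560,550

Headcount total: 363.
Unrounded shares: Maintenance 153/363 × $1,453,400 = 612,590.08; Shipping 37/363 × $1,453,400 = 148,142.70; Warehouse 33/363 × $1,453,400 = 132,127.27; Quality Lab 140/363 × $1,453,400 = 560,539.94.
After rounding ($50): Maintenance $612,600; Shipping $148,150; Warehouse $132,150; Quality Lab $560,550. Sum = $1,453,450.
Difference $1,453,400 − $1,453,450 = −$50 applied to Warehouse: Warehouse becomes $132,100.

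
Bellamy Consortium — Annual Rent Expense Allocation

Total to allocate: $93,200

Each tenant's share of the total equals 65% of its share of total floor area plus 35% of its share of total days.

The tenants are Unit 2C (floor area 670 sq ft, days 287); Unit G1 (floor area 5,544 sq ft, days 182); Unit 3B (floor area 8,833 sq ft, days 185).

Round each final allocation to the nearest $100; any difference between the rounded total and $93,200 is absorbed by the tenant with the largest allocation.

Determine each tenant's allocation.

Floor area total 15,047; days total 654.
Blended shares (65% floor area + 35% days): Unit 2C 0.1825; Unit G1 0.3369; Unit 3B 0.4806.
Unrounded shares: Unit 2C 17,012.35; Unit G1 31,398.17; Unit 3B 44,789.48.
At nearest $100: Unit 2C $17,000; Unit G1 $31,400; Unit 3B $44,800. Sum = $93,200.
Sum already equals the total — no adjustment.

Unit 2C: $17,000; Unit G1: $31,400; Unit 3B: $44,800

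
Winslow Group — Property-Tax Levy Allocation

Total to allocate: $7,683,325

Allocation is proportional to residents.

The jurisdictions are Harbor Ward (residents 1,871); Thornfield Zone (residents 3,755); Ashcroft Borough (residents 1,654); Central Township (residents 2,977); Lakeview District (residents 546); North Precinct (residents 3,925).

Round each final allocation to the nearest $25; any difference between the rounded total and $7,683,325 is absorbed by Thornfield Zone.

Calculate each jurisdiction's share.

Sum of residents: 14,728.
Raw shares: Harbor Ward 1,871/14,728 × $7,683,325 = 976,066.07; Thornfield Zone 3,755/14,728 × $7,683,325 = 1,958,914.00; Ashcroft Borough 1,654/14,728 × $7,683,325 = 862,861.19; Central Township 2,977/14,728 × $7,683,325 = 1,553,045.80; Lakeview District 546/14,728 × $7,683,325 = 284,838.09; North Precinct 3,925/14,728 × $7,683,325 = 2,047,599.85.
After rounding ($25): Harbor Ward $976,075; Thornfield Zone $1,958,925; Ashcroft Borough $862,850; Central Township $1,553,050; Lakeview District $284,850; North Precinct $2,047,600. Sum = $7,683,350.
Difference $7,683,325 − $7,683,350 = −$25 applied to Thornfield Zone: Thornfield Zone becomes $1,958,900.

Harbor Ward: $976,075; Thornfield Zone: $1,958,900; Ashcroft Borough: $862,850; Central Township: $1,553,050; Lakeview District: $284,850; North Precinct: $2,047,600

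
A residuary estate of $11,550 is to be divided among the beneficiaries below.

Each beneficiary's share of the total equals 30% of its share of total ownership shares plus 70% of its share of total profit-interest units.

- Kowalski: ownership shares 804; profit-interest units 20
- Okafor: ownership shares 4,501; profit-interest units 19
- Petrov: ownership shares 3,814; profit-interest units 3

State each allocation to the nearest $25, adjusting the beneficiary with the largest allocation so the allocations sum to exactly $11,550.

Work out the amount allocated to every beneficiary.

Kowalski: $4,150; Okafor: $5,375; Petrov: $2,025

Ownership shares total 9,119; profit-interest units total 42.
Composite weights (30% ownership shares + 70% profit-interest units): Kowalski 0.3598; Okafor 0.4647; Petrov 0.1755.
Pro-rata amounts: Kowalski 4,155.50; Okafor 5,367.77; Petrov 2,026.73.
At nearest $25: Kowalski $4,150; Okafor $5,375; Petrov $2,025. Sum = $11,550.
Rounded total matches; no reconciliation needed.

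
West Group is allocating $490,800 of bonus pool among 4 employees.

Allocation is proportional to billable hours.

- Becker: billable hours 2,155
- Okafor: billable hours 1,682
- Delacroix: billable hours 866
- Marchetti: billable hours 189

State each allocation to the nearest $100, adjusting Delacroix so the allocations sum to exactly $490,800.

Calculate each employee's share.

Becker: $216,200 · Okafor: $168,800 · Delacroix: $86,800 · Marchetti: $19,000

Billable hours total: 4,892.
Unrounded shares: Becker 2,155/4,892 × $490,800 = 216,204.82; Okafor 1,682/4,892 × $490,800 = 168,750.12; Delacroix 866/4,892 × $490,800 = 86,883.24; Marchetti 189/4,892 × $490,800 = 18,961.82.
At nearest $100: Becker $216,200; Okafor $168,800; Delacroix $86,900; Marchetti $19,000. Sum = $490,900.
Difference $490,800 − $490,900 = −$100 applied to Delacroix: Delacroix becomes $86,800.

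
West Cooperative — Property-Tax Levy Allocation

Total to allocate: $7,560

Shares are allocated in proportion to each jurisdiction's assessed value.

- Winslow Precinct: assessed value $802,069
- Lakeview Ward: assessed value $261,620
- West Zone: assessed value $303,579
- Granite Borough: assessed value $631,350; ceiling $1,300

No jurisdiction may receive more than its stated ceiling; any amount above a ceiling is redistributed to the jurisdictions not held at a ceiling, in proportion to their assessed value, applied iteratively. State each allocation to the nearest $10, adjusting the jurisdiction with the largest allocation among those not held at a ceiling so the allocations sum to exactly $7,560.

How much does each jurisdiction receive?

Total assessed value = 1,998,618.
Unconstrained shares: Winslow Precinct 3,033.92; Lakeview Ward 989.61; West Zone 1,148.32; Granite Borough 2,388.15.
Capped: Granite Borough ($1,300); residual $6,260 reallocated over remaining assessed value 1,367,268.
Shares after redistribution: Winslow Precinct 3,672.25 → $3,670; Lakeview Ward 1,197.82 → $1,200; West Zone 1,389.93 → $1,390.

Winslow Precinct: $3,670 · Lakeview Ward: $1,200 · West Zone: $1,390 · Granite Borough: $1,300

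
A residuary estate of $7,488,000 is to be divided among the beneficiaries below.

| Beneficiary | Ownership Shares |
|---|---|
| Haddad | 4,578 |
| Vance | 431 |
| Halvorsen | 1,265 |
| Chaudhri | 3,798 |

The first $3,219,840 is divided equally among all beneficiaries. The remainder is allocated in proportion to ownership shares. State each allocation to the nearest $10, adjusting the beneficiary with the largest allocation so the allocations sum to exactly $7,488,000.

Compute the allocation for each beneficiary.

$3,219,840 shared equally gives $804,960 per beneficiary.
Remainder $4,268,160 by ownership shares (total 10,072): Haddad 1,939,995.68 → $1,940,000; Vance 182,642.67 → $182,640; Halvorsen 536,062.59 → $536,060; Chaudhri 1,609,459.06 → $1,609,460.
Totals: Haddad $804,960 + $1,940,000 = $2,744,960; Vance $804,960 + $182,640 = $987,600; Halvorsen $804,960 + $536,060 = $1,341,020; Chaudhri $804,960 + $1,609,460 = $2,414,420.

Haddad: $2,744,960 | Vance: $987,600 | Halvorsen: $1,341,020 | Chaudhri: $2,414,420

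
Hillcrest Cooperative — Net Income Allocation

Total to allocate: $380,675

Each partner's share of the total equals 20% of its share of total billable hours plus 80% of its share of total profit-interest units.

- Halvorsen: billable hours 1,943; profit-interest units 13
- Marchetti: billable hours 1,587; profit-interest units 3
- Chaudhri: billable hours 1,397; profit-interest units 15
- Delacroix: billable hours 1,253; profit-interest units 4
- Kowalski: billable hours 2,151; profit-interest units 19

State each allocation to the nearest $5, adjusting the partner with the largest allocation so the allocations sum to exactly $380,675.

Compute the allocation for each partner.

Totals — billable hours 8,331, profit-interest units 54.
Combined weights (20% billable hours + 80% profit-interest units): Halvorsen 0.2392; Marchetti 0.0825; Chaudhri 0.2558; Delacroix 0.0893; Kowalski 0.3331.
Raw shares: Halvorsen 91,071.79; Marchetti 31,422.10; Chaudhri 97,361.29; Delacroix 34,009.38; Kowalski 126,810.43.
At nearest $5: Halvorsen $91,070; Marchetti $31,420; Chaudhri $97,360; Delacroix $34,010; Kowalski $126,810. Sum = $380,670.
Difference $380,675 − $380,670 = +$5 applied to largest allocation (Kowalski): Kowalski becomes $126,815.

Halvorsen: $91,070 · Marchetti: $31,420 · Chaudhri: $97,360 · Delacroix: $34,010 · Kowalski: $126,815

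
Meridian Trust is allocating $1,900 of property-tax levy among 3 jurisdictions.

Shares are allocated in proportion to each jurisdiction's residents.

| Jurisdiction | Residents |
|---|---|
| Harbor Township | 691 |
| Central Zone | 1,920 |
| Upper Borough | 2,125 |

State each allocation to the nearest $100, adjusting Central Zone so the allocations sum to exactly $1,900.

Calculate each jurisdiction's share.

Combined residents = 4,736.
Proportional shares: Harbor Township 691/4,736 × $1,900 = 277.22; Central Zone 1,920/4,736 × $1,900 = 770.27; Upper Borough 2,125/4,736 × $1,900 = 852.51.
At nearest $100: Harbor Township $300; Central Zone $800; Upper Borough $900. Sum = $2,000.
Difference $1,900 − $2,000 = −$100 applied to Central Zone: Central Zone becomes $700.

Harbor Township: $300 | Central Zone: $700 | Upper Borough: $900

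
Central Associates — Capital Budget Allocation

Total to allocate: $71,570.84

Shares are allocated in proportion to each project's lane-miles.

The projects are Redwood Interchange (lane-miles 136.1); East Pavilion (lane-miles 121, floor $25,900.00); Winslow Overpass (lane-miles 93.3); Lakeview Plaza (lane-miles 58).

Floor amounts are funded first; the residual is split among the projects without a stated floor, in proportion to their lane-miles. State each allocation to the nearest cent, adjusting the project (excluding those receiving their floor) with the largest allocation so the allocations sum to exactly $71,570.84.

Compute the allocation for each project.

Redwood Interchange: $21,627.70 · East Pavilion: $25,900.00 · Winslow Overpass: $14,826.34 · Lakeview Plaza: $9,216.80

Fund the minimums — East Pavilion $25,900.00. Balance $45,670.84.
Balance split over remaining lane-miles 287.4: Redwood Interchange 21,627.7012 → $21,627.70; Winslow Overpass 14,826.3374 → $14,826.34; Lakeview Plaza 9,216.8014 → $9,216.80.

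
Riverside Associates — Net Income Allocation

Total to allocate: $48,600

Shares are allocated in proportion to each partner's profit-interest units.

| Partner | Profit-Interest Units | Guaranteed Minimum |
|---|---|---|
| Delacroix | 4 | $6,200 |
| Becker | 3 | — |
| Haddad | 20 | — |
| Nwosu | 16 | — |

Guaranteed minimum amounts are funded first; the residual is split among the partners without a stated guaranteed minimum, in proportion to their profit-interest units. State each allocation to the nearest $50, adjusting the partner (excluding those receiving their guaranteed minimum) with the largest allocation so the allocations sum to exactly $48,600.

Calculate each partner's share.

Delacroix: $6,200 · Becker: $3,250 · Haddad: $21,750 · Nwosu: $17,400

Guaranteed amounts: Delacroix $6,200. Residual $42,400.
Residual split over remaining profit-interest units 39: Becker 3,261.54 → $3,250; Haddad 21,743.59 → $21,750; Nwosu 17,394.87 → $17,400.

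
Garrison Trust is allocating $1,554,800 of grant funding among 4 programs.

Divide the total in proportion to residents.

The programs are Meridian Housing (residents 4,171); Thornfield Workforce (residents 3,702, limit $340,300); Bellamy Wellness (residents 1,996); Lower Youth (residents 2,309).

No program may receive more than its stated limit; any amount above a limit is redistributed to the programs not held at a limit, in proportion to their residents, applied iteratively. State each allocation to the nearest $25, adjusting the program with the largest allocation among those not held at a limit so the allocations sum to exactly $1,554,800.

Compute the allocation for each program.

Residents total: 12,178.
Proportional shares (ignoring caps): Meridian Housing 532,523.47; Thornfield Workforce 472,644.90; Bellamy Wellness 254,835.01; Lower Youth 294,796.62.
Capped: Thornfield Workforce ($340,300); residual $1,214,500 reallocated over remaining residents 8,476.
Redistributed shares: Meridian Housing 597,649.78 → $597,650; Bellamy Wellness 286,000.71 → $286,000; Lower Youth 330,849.52 → $330,850.

Meridian Housing: $597,650 | Thornfield Workforce: $340,300 | Bellamy Wellness: $286,000 | Lower Youth: $330,850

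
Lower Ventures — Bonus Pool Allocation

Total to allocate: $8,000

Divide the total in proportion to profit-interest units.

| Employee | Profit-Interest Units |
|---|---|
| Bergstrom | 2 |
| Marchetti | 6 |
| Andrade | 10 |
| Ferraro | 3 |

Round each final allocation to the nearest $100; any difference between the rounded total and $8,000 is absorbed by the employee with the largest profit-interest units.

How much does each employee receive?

Bergstrom: $800; Marchetti: $2,300; Andrade: $3,800; Ferraro: $1,100

Combined profit-interest units = 2 + 6 + 10 + 3 = 21.
Raw shares: Bergstrom 761.90; Marchetti 2,285.71; Andrade 3,809.52; Ferraro 1,142.86.
At nearest $100: Bergstrom $800; Marchetti $2,300; Andrade $3,800; Ferraro $1,100. Sum = $8,000.
Sum already equals the total — no adjustment.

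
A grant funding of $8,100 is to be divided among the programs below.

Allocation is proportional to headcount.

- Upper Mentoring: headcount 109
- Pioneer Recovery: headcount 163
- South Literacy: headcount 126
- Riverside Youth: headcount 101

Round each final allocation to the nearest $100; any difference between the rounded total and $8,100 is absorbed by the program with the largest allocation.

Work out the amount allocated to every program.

Upper Mentoring: $1,800 · Pioneer Recovery: $2,700 · South Literacy: $2,000 · Riverside Youth: $1,600

Sum of headcount: 499.
Raw shares: Upper Mentoring 109/499 × $8,100 = 1,769.34; Pioneer Recovery 163/499 × $8,100 = 2,645.89; South Literacy 126/499 × $8,100 = 2,045.29; Riverside Youth 101/499 × $8,100 = 1,639.48.
Rounded to nearest $100: Upper Mentoring $1,800; Pioneer Recovery $2,600; South Literacy $2,000; Riverside Youth $1,600. Sum = $8,000.
Difference $8,100 − $8,000 = +$100 applied to largest allocation (Pioneer Recovery): Pioneer Recovery becomes $2,700.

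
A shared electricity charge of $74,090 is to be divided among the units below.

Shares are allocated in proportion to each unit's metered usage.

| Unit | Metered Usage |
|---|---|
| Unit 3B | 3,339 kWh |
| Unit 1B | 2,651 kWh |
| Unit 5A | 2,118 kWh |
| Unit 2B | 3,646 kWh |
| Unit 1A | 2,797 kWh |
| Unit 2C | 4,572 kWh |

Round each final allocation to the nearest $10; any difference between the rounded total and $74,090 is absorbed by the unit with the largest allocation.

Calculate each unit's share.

Total metered usage = 19,123.
Pro-rata amounts: Unit 3B 3,339/19,123 × $74,090 = 12,936.60; Unit 1B 2,651/19,123 × $74,090 = 10,271.01; Unit 5A 2,118/19,123 × $74,090 = 8,205.96; Unit 2B 3,646/19,123 × $74,090 = 14,126.03; Unit 1A 2,797/19,123 × $74,090 = 10,836.67; Unit 2C 4,572/19,123 × $74,090 = 17,713.72.
Rounded to nearest $10: Unit 3B $12,940; Unit 1B $10,270; Unit 5A $8,210; Unit 2B $14,130; Unit 1A $10,840; Unit 2C $17,710. Sum = $74,100.
Difference $74,090 − $74,100 = −$10 applied to largest allocation (Unit 2C): Unit 2C becomes $17,700.

Unit 3B: $12,940; Unit 1B: $10,270; Unit 5A: $8,210; Unit 2B: $14,130; Unit 1A: $10,840; Unit 2C: $17,700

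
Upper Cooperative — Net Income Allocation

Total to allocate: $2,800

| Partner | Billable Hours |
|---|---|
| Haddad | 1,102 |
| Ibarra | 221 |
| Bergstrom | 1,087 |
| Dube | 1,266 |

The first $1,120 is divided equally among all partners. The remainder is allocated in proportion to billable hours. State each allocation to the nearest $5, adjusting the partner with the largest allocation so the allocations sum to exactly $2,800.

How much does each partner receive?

$1,120 shared equally gives $280 per partner.
Remainder $1,680 by billable hours (total 3,676): Haddad 503.63 → $505; Ibarra 101.00 → $100; Bergstrom 496.78 → $495; Dube 578.59 → $580.
Totals: Haddad $280 + $505 = $785; Ibarra $280 + $100 = $380; Bergstrom $280 + $495 = $775; Dube $280 + $580 = $860.

Haddad: $785 · Ibarra: $380 · Bergstrom: $775 · Dube: $860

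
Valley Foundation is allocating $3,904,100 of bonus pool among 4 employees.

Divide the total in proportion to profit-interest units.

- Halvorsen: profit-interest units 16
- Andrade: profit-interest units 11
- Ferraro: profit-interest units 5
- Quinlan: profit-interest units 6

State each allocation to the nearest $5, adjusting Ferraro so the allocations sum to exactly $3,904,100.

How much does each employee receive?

Halvorsen: $1,643,830 · Andrade: $1,130,135 · Ferraro: $513,700 · Quinlan: $616,435

Profit-interest units total: 38.
Unrounded shares: Halvorsen 16/38 × $3,904,100 = 1,643,831.58; Andrade 11/38 × $3,904,100 = 1,130,134.21; Ferraro 5/38 × $3,904,100 = 513,697.37; Quinlan 6/38 × $3,904,100 = 616,436.84.
At nearest $5: Halvorsen $1,643,830; Andrade $1,130,135; Ferraro $513,695; Quinlan $616,435. Sum = $3,904,095.
Difference $3,904,100 − $3,904,095 = +$5 applied to Ferraro: Ferraro becomes $513,700.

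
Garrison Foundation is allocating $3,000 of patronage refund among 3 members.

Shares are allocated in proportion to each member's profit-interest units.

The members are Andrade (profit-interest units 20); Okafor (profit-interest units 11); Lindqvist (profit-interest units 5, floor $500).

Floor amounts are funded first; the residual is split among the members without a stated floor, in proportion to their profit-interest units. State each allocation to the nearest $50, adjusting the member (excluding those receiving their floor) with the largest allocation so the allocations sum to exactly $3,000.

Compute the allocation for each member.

Fund the minimums — Lindqvist $500. Balance $2,500.
Balance split over remaining profit-interest units 31: Andrade 1,612.90 → $1,600; Okafor 887.10 → $900.

Andrade: $1,600 | Okafor: $900 | Lindqvist: $500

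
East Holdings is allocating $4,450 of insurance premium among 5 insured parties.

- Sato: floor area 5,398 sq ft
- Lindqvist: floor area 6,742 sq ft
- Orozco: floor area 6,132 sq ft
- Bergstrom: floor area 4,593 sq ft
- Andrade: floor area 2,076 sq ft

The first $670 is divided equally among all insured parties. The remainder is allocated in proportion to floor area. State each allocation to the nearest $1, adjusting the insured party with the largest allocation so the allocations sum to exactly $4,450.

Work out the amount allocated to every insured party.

Sato: $952 · Lindqvist: $1,156 · Orozco: $1,063 · Bergstrom: $830 · Andrade: $449

First tranche $670 split equally: $134 each.
Remainder $3,780 by floor area (total 24,941): Sato 818.11 → $818; Lindqvist 1,021.80 → $1,022; Orozco 929.35 → $929; Bergstrom 696.10 → $696; Andrade 314.63 → $315.
Totals: Sato $134 + $818 = $952; Lindqvist $134 + $1,022 = $1,156; Orozco $134 + $929 = $1,063; Bergstrom $134 + $696 = $830; Andrade $134 + $315 = $449.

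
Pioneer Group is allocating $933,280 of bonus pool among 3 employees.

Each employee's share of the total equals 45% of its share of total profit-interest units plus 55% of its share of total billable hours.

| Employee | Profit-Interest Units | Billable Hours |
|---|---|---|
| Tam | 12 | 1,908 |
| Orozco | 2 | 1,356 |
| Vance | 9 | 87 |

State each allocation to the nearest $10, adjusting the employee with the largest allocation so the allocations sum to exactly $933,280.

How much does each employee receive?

Profit-interest units total 23; billable hours total 3,351.
Combined weights (45% profit-interest units + 55% billable hours): Tam 0.5479; Orozco 0.2617; Vance 0.1904.
Pro-rata amounts: Tam 511,384.11; Orozco 244,230.85; Vance 177,665.04.
Rounded to nearest $10: Tam $511,380; Orozco $244,230; Vance $177,670. Sum = $933,280.
Sum already equals the total — no adjustment.

Tam: $511,380; Orozco: $244,230; Vance: $177,670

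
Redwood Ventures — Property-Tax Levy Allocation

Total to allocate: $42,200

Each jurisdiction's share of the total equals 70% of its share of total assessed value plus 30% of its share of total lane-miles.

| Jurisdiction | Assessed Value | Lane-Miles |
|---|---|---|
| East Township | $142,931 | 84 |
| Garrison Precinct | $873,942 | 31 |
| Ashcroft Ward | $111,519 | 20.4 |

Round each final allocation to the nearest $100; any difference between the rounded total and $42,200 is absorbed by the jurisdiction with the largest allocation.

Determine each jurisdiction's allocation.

Assessed value total 1,128,392; lane-miles total 135.4.
Composite weights (70% assessed value + 30% lane-miles): East Township 0.2748; Garrison Precinct 0.6108; Ashcroft Ward 0.1144.
Pro-rata amounts: East Township 11,595.83; Garrison Precinct 25,777.32; Ashcroft Ward 4,826.85.
At nearest $100: East Township $11,600; Garrison Precinct $25,800; Ashcroft Ward $4,800. Sum = $42,200.
Rounded total matches; no reconciliation needed.

East Township: $11,600 · Garrison Precinct: $25,800 · Ashcroft Ward: $4,800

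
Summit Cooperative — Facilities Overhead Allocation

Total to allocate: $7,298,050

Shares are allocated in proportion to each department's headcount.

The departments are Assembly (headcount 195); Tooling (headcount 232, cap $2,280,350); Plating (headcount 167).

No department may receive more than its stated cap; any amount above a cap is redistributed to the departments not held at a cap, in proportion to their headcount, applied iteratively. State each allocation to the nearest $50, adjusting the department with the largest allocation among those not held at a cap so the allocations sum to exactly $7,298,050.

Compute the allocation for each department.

Assembly: $2,702,900; Tooling: $2,280,350; Plating: $2,314,800

Headcount total: 594.
Proportional shares (ignoring caps): Assembly 2,395,824.49; Tooling 2,850,416.84; Plating 2,051,808.67.
Capped: Tooling ($2,280,350); residual $5,017,700 reallocated over remaining headcount 362.
Redistributed shares: Assembly 2,702,904.70 → $2,702,900; Plating 2,314,795.30 → $2,314,800.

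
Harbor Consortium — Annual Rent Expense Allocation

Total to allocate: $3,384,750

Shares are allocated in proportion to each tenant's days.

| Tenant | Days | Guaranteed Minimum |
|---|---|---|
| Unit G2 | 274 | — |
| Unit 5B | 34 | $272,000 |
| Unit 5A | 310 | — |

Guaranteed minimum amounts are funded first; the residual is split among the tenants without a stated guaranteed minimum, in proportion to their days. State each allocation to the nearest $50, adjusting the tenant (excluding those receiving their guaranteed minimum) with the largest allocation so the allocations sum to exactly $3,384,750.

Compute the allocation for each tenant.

Unit G2: $1,460,450 | Unit 5B: $272,000 | Unit 5A: $1,652,300

Fund the minimums — Unit 5B $272,000. Residual $3,112,750.
Residual split over remaining days 584: Unit G2 1,460,434.08 → $1,460,450; Unit 5A 1,652,315.92 → $1,652,300.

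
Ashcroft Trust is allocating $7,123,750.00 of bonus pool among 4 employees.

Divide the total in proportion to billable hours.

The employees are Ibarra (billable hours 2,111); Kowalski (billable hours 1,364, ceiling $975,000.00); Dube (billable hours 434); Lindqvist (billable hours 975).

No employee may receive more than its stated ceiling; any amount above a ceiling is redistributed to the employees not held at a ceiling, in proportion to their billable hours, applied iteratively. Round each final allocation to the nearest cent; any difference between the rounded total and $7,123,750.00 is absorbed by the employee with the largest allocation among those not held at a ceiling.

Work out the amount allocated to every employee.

Sum of billable hours: 4,884.
Unconstrained shares: Ibarra 3,079,081.9513; Kowalski 1,989,515.7658; Dube 633,027.7437; Lindqvist 1,422,124.5393.
Capped: Kowalski ($975,000.00); residual $6,148,750.00 reallocated over remaining billable hours 3,520.
Remaining shares: Ibarra 3,687,503.1960 → $3,687,503.20; Dube 758,112.9261 → $758,112.93; Lindqvist 1,703,133.8778 → $1,703,133.88.
Rounding difference −$0.01 applied to Ibarra → $3,687,503.19.

Ibarra: $3,687,503.19 · Kowalski: $975,000.00 · Dube: $758,112.93 · Lindqvist: $1,703,133.88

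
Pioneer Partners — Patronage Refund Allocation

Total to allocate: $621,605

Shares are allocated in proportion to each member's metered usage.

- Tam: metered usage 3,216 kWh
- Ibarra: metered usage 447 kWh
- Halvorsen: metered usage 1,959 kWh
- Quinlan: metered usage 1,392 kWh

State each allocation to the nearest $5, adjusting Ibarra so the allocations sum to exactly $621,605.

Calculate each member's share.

Tam: $285,015; Ibarra: $39,610; Halvorsen: $173,615; Quinlan: $123,365

Sum of metered usage: 7,014.
Unrounded shares: Tam 3,216/7,014 × $621,605 = 285,013.07; Ibarra 447/7,014 × $621,605 = 39,614.69; Halvorsen 1,959/7,014 × $621,605 = 173,613.37; Quinlan 1,392/7,014 × $621,605 = 123,363.87.
After rounding ($5): Tam $285,015; Ibarra $39,615; Halvorsen $173,615; Quinlan $123,365. Sum = $621,610.
Difference $621,605 − $621,610 = −$5 applied to Ibarra: Ibarra becomes $39,610.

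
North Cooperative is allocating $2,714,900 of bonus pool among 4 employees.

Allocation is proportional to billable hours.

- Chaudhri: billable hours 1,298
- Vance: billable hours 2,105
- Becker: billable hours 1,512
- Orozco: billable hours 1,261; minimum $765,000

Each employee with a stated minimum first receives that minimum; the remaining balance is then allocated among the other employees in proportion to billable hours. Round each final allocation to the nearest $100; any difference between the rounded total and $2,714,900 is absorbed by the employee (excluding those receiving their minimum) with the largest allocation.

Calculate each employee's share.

Chaudhri: $514,900; Vance: $835,200; Becker: $599,800; Orozco: $765,000

Fund the minimums — Orozco $765,000. Balance $1,949,900.
Balance split over remaining billable hours 4,915: Chaudhri 514,948.16 → $514,900; Vance 835,104.68 → $835,100; Becker 599,847.16 → $599,800.
Rounding difference +$100 applied to Vance → $835,200.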